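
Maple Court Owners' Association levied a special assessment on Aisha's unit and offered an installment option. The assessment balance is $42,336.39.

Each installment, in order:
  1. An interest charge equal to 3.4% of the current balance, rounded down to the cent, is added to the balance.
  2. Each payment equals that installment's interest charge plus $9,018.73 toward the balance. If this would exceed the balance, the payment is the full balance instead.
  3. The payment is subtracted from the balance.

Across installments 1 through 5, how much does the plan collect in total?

$46,467.18

Installment 1: opening $42,336.39; interest $1,439.43 → $43,775.82; payment $10,458.16; balance $33,317.66
Installment 2: opening $33,317.66; interest $1,132.80 → $34,450.46; payment $10,151.53; balance $24,298.93
Installment 3: opening $24,298.93; interest $826.16 → $25,125.09; payment $9,844.89; balance $15,280.20
Installment 4: opening $15,280.20; interest $519.52 → $15,799.72; payment $9,538.25; balance $6,261.47
Installment 5: opening $6,261.47; interest $212.88 → $6,474.35; payment $6,474.35; balance $0.00
Total paid: $46,467.18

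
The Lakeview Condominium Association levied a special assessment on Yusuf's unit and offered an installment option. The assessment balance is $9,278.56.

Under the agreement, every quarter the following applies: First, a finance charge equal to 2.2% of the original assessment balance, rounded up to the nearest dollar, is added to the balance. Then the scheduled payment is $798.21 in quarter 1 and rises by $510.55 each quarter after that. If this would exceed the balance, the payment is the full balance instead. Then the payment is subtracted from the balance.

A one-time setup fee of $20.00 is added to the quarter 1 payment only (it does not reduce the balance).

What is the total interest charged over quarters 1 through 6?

$1,230.00

# | Opening | Interest | Payment | Fee | End bal
1 | $9,278.56 | $205.00 | $798.21 | $20.00 | $8,685.35
2 | $8,685.35 | $205.00 | $1,308.76 | — | $7,581.59
3 | $7,581.59 | $205.00 | $1,819.31 | — | $5,967.28
4 | $5,967.28 | $205.00 | $2,329.86 | — | $3,842.42
5 | $3,842.42 | $205.00 | $2,840.41 | — | $1,207.01
6 | $1,207.01 | $205.00 | $1,412.01 | — | $0.00
Total interest: $205.00 + $205.00 + $205.00 + $205.00 + $205.00 + $205.00 = $1,230.00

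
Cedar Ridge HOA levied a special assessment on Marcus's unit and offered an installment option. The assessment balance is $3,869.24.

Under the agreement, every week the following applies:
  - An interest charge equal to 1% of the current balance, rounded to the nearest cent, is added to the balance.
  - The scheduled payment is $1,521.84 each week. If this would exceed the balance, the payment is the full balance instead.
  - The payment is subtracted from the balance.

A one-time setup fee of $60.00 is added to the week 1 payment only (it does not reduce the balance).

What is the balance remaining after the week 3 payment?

Week 1: opening $3,869.24; interest $38.69 → $3,907.93; payment $1,521.84 (+ $60.00 fee); balance $2,386.09
Week 2: opening $2,386.09; interest $23.86 → $2,409.95; payment $1,521.84; balance $888.11
Week 3: opening $888.11; interest $8.88 → $896.99; payment $896.99; balance $0.00

$0.00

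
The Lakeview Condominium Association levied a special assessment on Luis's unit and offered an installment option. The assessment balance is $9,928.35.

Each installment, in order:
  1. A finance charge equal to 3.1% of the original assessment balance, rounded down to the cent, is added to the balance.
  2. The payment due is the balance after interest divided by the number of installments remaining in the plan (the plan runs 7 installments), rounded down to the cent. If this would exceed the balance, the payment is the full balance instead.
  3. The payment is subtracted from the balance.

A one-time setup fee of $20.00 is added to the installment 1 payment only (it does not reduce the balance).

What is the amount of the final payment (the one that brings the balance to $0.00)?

Installment 1: $9,928.35 +$307.77 interest = $10,236.12; pay $1,462.30 (+ $20.00 fee) → $8,773.82
Installment 2: $8,773.82 +$307.77 interest = $9,081.59; pay $1,513.59 → $7,568.00
Installment 3: $7,568.00 +$307.77 interest = $7,875.77; pay $1,575.15 → $6,300.62
Installment 4: $6,300.62 +$307.77 interest = $6,608.39; pay $1,652.09 → $4,956.30
Installment 5: $4,956.30 +$307.77 interest = $5,264.07; pay $1,754.69 → $3,509.38
Installment 6: $3,509.38 +$307.77 interest = $3,817.15; pay $1,908.57 → $1,908.58
Installment 7: $1,908.58 +$307.77 interest = $2,216.35; pay $2,216.35 → $0.00

$2,216.35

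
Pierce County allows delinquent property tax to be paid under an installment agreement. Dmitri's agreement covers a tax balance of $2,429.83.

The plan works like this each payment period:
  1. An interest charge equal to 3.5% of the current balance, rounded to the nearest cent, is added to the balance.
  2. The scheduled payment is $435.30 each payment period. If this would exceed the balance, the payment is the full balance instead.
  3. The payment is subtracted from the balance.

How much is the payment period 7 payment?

# | Opening | Interest | Payment | End bal
1 | $2,429.83 | $85.04 | $435.30 | $2,079.57
2 | $2,079.57 | $72.78 | $435.30 | $1,717.05
3 | $1,717.05 | $60.10 | $435.30 | $1,341.85
4 | $1,341.85 | $46.96 | $435.30 | $953.51
5 | $953.51 | $33.37 | $435.30 | $551.58
6 | $551.58 | $19.31 | $435.30 | $135.59
7 | $135.59 | $4.75 | $140.34 | $0.00

$140.34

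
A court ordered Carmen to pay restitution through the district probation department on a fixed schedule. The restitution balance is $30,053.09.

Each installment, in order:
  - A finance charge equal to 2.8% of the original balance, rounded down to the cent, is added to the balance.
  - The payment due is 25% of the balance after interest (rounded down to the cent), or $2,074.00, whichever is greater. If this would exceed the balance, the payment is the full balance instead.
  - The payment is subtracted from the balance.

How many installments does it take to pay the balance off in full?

# | Opening | Interest | Payment | End bal
1 | $30,053.09 | $841.48 | $7,723.64 | $23,170.93
2 | $23,170.93 | $841.48 | $6,003.10 | $18,009.31
3 | $18,009.31 | $841.48 | $4,712.69 | $14,138.10
4 | $14,138.10 | $841.48 | $3,744.89 | $11,234.69
5 | $11,234.69 | $841.48 | $3,019.04 | $9,057.13
6 | $9,057.13 | $841.48 | $2,474.65 | $7,423.96
7 | $7,423.96 | $841.48 | $2,074.00 | $6,191.44
8 | $6,191.44 | $841.48 | $2,074.00 | $4,958.92
9 | $4,958.92 | $841.48 | $2,074.00 | $3,726.40
10 | $3,726.40 | $841.48 | $2,074.00 | $2,493.88
11 | $2,493.88 | $841.48 | $2,074.00 | $1,261.36
12 | $1,261.36 | $841.48 | $2,074.00 | $28.84
13 | $28.84 | $841.48 | $870.32 | $0.00
Balance reaches $0.00 in installment 13.

13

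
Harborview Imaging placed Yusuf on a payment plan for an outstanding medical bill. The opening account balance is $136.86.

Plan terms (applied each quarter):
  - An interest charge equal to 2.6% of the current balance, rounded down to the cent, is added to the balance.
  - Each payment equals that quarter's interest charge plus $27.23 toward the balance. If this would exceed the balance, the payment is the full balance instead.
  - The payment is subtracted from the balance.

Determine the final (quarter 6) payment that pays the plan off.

$0.72

Quarter 1: opening $136.86; interest $3.55 → $140.41; payment $30.78; balance $109.63
Quarter 2: opening $109.63; interest $2.85 → $112.48; payment $30.08; balance $82.40
Quarter 3: opening $82.40; interest $2.14 → $84.54; payment $29.37; balance $55.17
Quarter 4: opening $55.17; interest $1.43 → $56.60; payment $28.66; balance $27.94
Quarter 5: opening $27.94; interest $0.72 → $28.66; payment $27.95; balance $0.71
Quarter 6: opening $0.71; interest $0.01 → $0.72; payment $0.72; balance $0.00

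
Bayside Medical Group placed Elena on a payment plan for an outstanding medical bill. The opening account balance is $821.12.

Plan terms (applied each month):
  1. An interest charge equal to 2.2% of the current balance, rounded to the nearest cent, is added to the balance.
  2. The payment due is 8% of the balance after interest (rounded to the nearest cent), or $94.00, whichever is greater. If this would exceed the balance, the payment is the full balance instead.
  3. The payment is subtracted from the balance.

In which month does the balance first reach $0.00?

10

Month 1: opening $821.12; interest $18.06 → $839.18; payment $94.00; balance $745.18
Month 2: opening $745.18; interest $16.39 → $761.57; payment $94.00; balance $667.57
Month 3: opening $667.57; interest $14.69 → $682.26; payment $94.00; balance $588.26
Month 4: opening $588.26; interest $12.94 → $601.20; payment $94.00; balance $507.20
Month 5: opening $507.20; interest $11.16 → $518.36; payment $94.00; balance $424.36
Month 6: opening $424.36; interest $9.34 → $433.70; payment $94.00; balance $339.70
Month 7: opening $339.70; interest $7.47 → $347.17; payment $94.00; balance $253.17
Month 8: opening $253.17; interest $5.57 → $258.74; payment $94.00; balance $164.74
Month 9: opening $164.74; interest $3.62 → $168.36; payment $94.00; balance $74.36
Month 10: opening $74.36; interest $1.64 → $76.00; payment $76.00; balance $0.00
Balance reaches $0.00 in month 10.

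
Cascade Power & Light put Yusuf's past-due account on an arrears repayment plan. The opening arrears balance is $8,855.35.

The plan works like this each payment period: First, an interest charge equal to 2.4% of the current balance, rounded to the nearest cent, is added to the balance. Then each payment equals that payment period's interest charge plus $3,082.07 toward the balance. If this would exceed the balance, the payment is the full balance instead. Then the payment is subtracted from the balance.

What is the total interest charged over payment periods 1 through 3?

Payment period 1: $8,855.35 +$212.53 interest = $9,067.88; pay $3,294.60 → $5,773.28
Payment period 2: $5,773.28 +$138.56 interest = $5,911.84; pay $3,220.63 → $2,691.21
Payment period 3: $2,691.21 +$64.59 interest = $2,755.80; pay $2,755.80 → $0.00
Total interest: $212.53 + $138.56 + $64.59 = $415.68

$415.68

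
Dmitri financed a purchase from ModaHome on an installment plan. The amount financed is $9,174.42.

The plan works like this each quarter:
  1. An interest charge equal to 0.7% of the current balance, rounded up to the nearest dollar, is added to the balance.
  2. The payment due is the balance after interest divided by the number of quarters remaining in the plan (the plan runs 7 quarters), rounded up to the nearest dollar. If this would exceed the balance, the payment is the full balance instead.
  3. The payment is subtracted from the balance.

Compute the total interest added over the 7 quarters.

$265.00

# | Opening | Interest | Payment | End bal
1 | $9,174.42 | $65.00 | $1,320.00 | $7,919.42
2 | $7,919.42 | $56.00 | $1,330.00 | $6,645.42
3 | $6,645.42 | $47.00 | $1,339.00 | $5,353.42
4 | $5,353.42 | $38.00 | $1,348.00 | $4,043.42
5 | $4,043.42 | $29.00 | $1,358.00 | $2,714.42
6 | $2,714.42 | $20.00 | $1,368.00 | $1,366.42
7 | $1,366.42 | $10.00 | $1,376.42 | $0.00
Total interest: $65.00 + $56.00 + $47.00 + $38.00 + $29.00 + $20.00 + $10.00 = $265.00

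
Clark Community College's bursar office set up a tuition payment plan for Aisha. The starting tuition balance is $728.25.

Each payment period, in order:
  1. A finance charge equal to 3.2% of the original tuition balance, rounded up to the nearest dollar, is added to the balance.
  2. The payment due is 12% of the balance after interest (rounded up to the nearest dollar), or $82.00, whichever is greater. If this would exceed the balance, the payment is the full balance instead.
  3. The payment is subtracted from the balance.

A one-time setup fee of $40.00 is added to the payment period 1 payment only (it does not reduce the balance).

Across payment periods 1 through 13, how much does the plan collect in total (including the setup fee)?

$1,080.25

Payment period 1: $728.25 +$24.00 interest = $752.25; pay $91.00 (+ $40.00 fee) → $661.25
Payment period 2: $661.25 +$24.00 interest = $685.25; pay $83.00 → $602.25
Payment period 3: $602.25 +$24.00 interest = $626.25; pay $82.00 → $544.25
Payment period 4: $544.25 +$24.00 interest = $568.25; pay $82.00 → $486.25
Payment period 5: $486.25 +$24.00 interest = $510.25; pay $82.00 → $428.25
Payment period 6: $428.25 +$24.00 interest = $452.25; pay $82.00 → $370.25
Payment period 7: $370.25 +$24.00 interest = $394.25; pay $82.00 → $312.25
Payment period 8: $312.25 +$24.00 interest = $336.25; pay $82.00 → $254.25
Payment period 9: $254.25 +$24.00 interest = $278.25; pay $82.00 → $196.25
Payment period 10: $196.25 +$24.00 interest = $220.25; pay $82.00 → $138.25
Payment period 11: $138.25 +$24.00 interest = $162.25; pay $82.00 → $80.25
Payment period 12: $80.25 +$24.00 interest = $104.25; pay $82.00 → $22.25
Payment period 13: $22.25 +$24.00 interest = $46.25; pay $46.25 → $0.00
Total paid: $1,080.25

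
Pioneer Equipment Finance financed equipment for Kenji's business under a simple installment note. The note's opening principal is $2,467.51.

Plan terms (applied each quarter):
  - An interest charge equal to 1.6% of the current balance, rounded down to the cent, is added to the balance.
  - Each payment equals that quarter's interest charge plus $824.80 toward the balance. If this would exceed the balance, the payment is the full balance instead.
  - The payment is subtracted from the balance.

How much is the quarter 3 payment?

$830.99

Quarter 1: $2,467.51 +$39.48 interest = $2,506.99; pay $864.28 → $1,642.71
Quarter 2: $1,642.71 +$26.28 interest = $1,668.99; pay $851.08 → $817.91
Quarter 3: $817.91 +$13.08 interest = $830.99; pay $830.99 → $0.00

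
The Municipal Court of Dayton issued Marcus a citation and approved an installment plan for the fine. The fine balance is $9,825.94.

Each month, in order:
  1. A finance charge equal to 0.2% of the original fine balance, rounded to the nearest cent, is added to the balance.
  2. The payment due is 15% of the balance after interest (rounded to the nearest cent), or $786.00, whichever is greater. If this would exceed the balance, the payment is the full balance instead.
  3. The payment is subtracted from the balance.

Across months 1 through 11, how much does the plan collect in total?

Month 1: $9,825.94 +$19.65 interest = $9,845.59; pay $1,476.84 → $8,368.75
Month 2: $8,368.75 +$19.65 interest = $8,388.40; pay $1,258.26 → $7,130.14
Month 3: $7,130.14 +$19.65 interest = $7,149.79; pay $1,072.47 → $6,077.32
Month 4: $6,077.32 +$19.65 interest = $6,096.97; pay $914.55 → $5,182.42
Month 5: $5,182.42 +$19.65 interest = $5,202.07; pay $786.00 → $4,416.07
Month 6: $4,416.07 +$19.65 interest = $4,435.72; pay $786.00 → $3,649.72
Month 7: $3,649.72 +$19.65 interest = $3,669.37; pay $786.00 → $2,883.37
Month 8: $2,883.37 +$19.65 interest = $2,903.02; pay $786.00 → $2,117.02
Month 9: $2,117.02 +$19.65 interest = $2,136.67; pay $786.00 → $1,350.67
Month 10: $1,350.67 +$19.65 interest = $1,370.32; pay $786.00 → $584.32
Month 11: $584.32 +$19.65 interest = $603.97; pay $603.97 → $0.00
Total paid: $10,042.09

$10,042.09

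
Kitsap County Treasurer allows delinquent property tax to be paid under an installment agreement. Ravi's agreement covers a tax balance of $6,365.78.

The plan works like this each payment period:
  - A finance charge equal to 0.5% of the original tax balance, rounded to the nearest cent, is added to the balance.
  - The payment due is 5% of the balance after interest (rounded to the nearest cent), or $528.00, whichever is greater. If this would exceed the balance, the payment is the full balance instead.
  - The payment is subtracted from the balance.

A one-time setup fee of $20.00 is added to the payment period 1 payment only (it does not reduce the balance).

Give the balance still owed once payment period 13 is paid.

Payment period 1: $6,365.78 +$31.83 interest = $6,397.61; pay $528.00 (+ $20.00 fee) → $5,869.61
Payment period 2: $5,869.61 +$31.83 interest = $5,901.44; pay $528.00 → $5,373.44
Payment period 3: $5,373.44 +$31.83 interest = $5,405.27; pay $528.00 → $4,877.27
Payment period 4: $4,877.27 +$31.83 interest = $4,909.10; pay $528.00 → $4,381.10
Payment period 5: $4,381.10 +$31.83 interest = $4,412.93; pay $528.00 → $3,884.93
Payment period 6: $3,884.93 +$31.83 interest = $3,916.76; pay $528.00 → $3,388.76
Payment period 7: $3,388.76 +$31.83 interest = $3,420.59; pay $528.00 → $2,892.59
Payment period 8: $2,892.59 +$31.83 interest = $2,924.42; pay $528.00 → $2,396.42
Payment period 9: $2,396.42 +$31.83 interest = $2,428.25; pay $528.00 → $1,900.25
Payment period 10: $1,900.25 +$31.83 interest = $1,932.08; pay $528.00 → $1,404.08
Payment period 11: $1,404.08 +$31.83 interest = $1,435.91; pay $528.00 → $907.91
Payment period 12: $907.91 +$31.83 interest = $939.74; pay $528.00 → $411.74
Payment period 13: $411.74 +$31.83 interest = $443.57; pay $443.57 → $0.00

$0.00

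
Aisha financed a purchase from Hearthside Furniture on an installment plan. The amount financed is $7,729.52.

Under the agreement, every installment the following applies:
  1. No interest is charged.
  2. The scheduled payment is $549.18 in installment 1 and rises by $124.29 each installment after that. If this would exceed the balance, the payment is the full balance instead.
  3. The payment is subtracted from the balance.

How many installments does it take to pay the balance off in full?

8

Installment 1: opening $7,729.52; payment $549.18; balance $7,180.34
Installment 2: opening $7,180.34; payment $673.47; balance $6,506.87
Installment 3: opening $6,506.87; payment $797.76; balance $5,709.11
Installment 4: opening $5,709.11; payment $922.05; balance $4,787.06
Installment 5: opening $4,787.06; payment $1,046.34; balance $3,740.72
Installment 6: opening $3,740.72; payment $1,170.63; balance $2,570.09
Installment 7: opening $2,570.09; payment $1,294.92; balance $1,275.17
Installment 8: opening $1,275.17; payment $1,275.17; balance $0.00
Balance reaches $0.00 in installment 8.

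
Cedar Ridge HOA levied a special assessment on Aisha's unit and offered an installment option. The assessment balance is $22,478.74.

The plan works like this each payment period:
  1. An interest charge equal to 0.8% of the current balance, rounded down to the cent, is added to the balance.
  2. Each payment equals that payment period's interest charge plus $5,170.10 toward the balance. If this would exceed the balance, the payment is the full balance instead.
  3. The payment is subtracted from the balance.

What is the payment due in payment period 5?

$1,812.72

# | Opening | Interest | Payment | End bal
1 | $22,478.74 | $179.82 | $5,349.92 | $17,308.64
2 | $17,308.64 | $138.46 | $5,308.56 | $12,138.54
3 | $12,138.54 | $97.10 | $5,267.20 | $6,968.44
4 | $6,968.44 | $55.74 | $5,225.84 | $1,798.34
5 | $1,798.34 | $14.38 | $1,812.72 | $0.00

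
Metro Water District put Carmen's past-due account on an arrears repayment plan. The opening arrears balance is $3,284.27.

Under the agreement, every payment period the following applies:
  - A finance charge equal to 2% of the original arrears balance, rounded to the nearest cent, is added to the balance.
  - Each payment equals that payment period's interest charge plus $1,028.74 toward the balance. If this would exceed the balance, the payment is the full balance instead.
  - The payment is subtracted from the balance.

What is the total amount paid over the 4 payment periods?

Payment period 1: opening $3,284.27; interest $65.69 → $3,349.96; payment $1,094.43; balance $2,255.53
Payment period 2: opening $2,255.53; interest $65.69 → $2,321.22; payment $1,094.43; balance $1,226.79
Payment period 3: opening $1,226.79; interest $65.69 → $1,292.48; payment $1,094.43; balance $198.05
Payment period 4: opening $198.05; interest $65.69 → $263.74; payment $263.74; balance $0.00
Total paid: $3,547.03

$3,547.03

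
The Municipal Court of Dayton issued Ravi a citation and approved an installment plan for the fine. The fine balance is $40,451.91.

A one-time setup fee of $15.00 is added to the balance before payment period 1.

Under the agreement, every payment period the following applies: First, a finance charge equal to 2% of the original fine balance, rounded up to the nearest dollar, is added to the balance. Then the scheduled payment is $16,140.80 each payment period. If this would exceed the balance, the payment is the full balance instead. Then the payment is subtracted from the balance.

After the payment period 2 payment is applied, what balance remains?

Payment period 1: opening $40,466.91; interest $810.00 → $41,276.91; payment $16,140.80; balance $25,136.11
Payment period 2: opening $25,136.11; interest $810.00 → $25,946.11; payment $16,140.80; balance $9,805.31

$9,805.31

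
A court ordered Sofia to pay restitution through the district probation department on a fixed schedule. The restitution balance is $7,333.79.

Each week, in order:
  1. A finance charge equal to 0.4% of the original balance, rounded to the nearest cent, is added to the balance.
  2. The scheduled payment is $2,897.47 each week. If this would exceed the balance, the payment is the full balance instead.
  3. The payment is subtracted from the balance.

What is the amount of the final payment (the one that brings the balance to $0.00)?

Week 1: opening $7,333.79; interest $29.34 → $7,363.13; payment $2,897.47; balance $4,465.66
Week 2: opening $4,465.66; interest $29.34 → $4,495.00; payment $2,897.47; balance $1,597.53
Week 3: opening $1,597.53; interest $29.34 → $1,626.87; payment $1,626.87; balance $0.00

$1,626.87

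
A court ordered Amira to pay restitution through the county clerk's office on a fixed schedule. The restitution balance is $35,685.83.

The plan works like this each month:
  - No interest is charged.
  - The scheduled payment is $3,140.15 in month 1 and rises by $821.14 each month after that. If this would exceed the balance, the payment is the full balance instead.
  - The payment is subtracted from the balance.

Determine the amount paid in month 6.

$7,245.85

Month 1: $35,685.83 − $3,140.15 → $32,545.68
Month 2: $32,545.68 − $3,961.29 → $28,584.39
Month 3: $28,584.39 − $4,782.43 → $23,801.96
Month 4: $23,801.96 − $5,603.57 → $18,198.39
Month 5: $18,198.39 − $6,424.71 → $11,773.68
Month 6: $11,773.68 − $7,245.85 → $4,527.83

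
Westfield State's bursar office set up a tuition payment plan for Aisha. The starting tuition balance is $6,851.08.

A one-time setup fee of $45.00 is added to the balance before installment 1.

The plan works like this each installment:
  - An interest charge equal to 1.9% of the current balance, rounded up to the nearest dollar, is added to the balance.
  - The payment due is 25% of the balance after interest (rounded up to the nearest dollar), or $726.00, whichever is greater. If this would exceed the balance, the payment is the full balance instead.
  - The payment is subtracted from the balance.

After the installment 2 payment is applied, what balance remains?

Installment 1: opening $6,896.08; interest $132.00 → $7,028.08; payment $1,758.00; balance $5,270.08
Installment 2: opening $5,270.08; interest $101.00 → $5,371.08; payment $1,343.00; balance $4,028.08

$4,028.08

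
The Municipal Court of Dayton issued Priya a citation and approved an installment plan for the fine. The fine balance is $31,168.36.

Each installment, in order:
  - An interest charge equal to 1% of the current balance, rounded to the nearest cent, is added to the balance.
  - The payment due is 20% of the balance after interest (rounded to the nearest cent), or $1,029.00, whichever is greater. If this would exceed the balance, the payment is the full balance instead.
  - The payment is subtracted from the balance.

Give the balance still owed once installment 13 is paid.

Installment 1: opening $31,168.36; interest $311.68 → $31,480.04; payment $6,296.01; balance $25,184.03
Installment 2: opening $25,184.03; interest $251.84 → $25,435.87; payment $5,087.17; balance $20,348.70
Installment 3: opening $20,348.70; interest $203.49 → $20,552.19; payment $4,110.44; balance $16,441.75
Installment 4: opening $16,441.75; interest $164.42 → $16,606.17; payment $3,321.23; balance $13,284.94
Installment 5: opening $13,284.94; interest $132.85 → $13,417.79; payment $2,683.56; balance $10,734.23
Installment 6: opening $10,734.23; interest $107.34 → $10,841.57; payment $2,168.31; balance $8,673.26
Installment 7: opening $8,673.26; interest $86.73 → $8,759.99; payment $1,752.00; balance $7,007.99
Installment 8: opening $7,007.99; interest $70.08 → $7,078.07; payment $1,415.61; balance $5,662.46
Installment 9: opening $5,662.46; interest $56.62 → $5,719.08; payment $1,143.82; balance $4,575.26
Installment 10: opening $4,575.26; interest $45.75 → $4,621.01; payment $1,029.00; balance $3,592.01
Installment 11: opening $3,592.01; interest $35.92 → $3,627.93; payment $1,029.00; balance $2,598.93
Installment 12: opening $2,598.93; interest $25.99 → $2,624.92; payment $1,029.00; balance $1,595.92
Installment 13: opening $1,595.92; interest $15.96 → $1,611.88; payment $1,029.00; balance $582.88

$582.88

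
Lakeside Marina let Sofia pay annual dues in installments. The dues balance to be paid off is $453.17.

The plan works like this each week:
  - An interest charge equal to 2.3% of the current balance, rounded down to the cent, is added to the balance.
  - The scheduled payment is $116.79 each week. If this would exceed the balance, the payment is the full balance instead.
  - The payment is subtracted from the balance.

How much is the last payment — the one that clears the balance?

$13.07

Week 1: $453.17 +$10.42 interest = $463.59; pay $116.79 → $346.80
Week 2: $346.80 +$7.97 interest = $354.77; pay $116.79 → $237.98
Week 3: $237.98 +$5.47 interest = $243.45; pay $116.79 → $126.66
Week 4: $126.66 +$2.91 interest = $129.57; pay $116.79 → $12.78
Week 5: $12.78 +$0.29 interest = $13.07; pay $13.07 → $0.00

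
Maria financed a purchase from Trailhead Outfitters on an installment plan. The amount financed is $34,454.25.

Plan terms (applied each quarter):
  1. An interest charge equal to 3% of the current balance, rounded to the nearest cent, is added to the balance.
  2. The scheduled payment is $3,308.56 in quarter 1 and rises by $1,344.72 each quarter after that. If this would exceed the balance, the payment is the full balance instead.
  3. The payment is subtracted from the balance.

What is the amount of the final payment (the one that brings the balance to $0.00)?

$8,775.21

Quarter 1: $34,454.25 +$1,033.63 interest = $35,487.88; pay $3,308.56 → $32,179.32
Quarter 2: $32,179.32 +$965.38 interest = $33,144.70; pay $4,653.28 → $28,491.42
Quarter 3: $28,491.42 +$854.74 interest = $29,346.16; pay $5,998.00 → $23,348.16
Quarter 4: $23,348.16 +$700.44 interest = $24,048.60; pay $7,342.72 → $16,705.88
Quarter 5: $16,705.88 +$501.18 interest = $17,207.06; pay $8,687.44 → $8,519.62
Quarter 6: $8,519.62 +$255.59 interest = $8,775.21; pay $8,775.21 → $0.00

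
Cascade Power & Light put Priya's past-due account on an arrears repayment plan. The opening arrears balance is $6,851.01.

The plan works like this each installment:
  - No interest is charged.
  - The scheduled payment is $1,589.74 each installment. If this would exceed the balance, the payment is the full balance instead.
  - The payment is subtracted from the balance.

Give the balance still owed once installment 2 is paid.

$3,671.53

Installment 1: $6,851.01 − $1,589.74 → $5,261.27
Installment 2: $5,261.27 − $1,589.74 → $3,671.53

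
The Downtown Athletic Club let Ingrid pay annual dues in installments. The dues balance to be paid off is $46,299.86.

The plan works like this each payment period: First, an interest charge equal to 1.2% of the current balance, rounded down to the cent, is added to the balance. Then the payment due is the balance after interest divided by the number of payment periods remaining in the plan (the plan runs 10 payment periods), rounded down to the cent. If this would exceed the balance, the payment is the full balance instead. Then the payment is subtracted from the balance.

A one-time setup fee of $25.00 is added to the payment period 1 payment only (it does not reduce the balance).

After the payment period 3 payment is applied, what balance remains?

Payment period 1: opening $46,299.86; interest $555.59 → $46,855.45; payment $4,685.54 (+ $25.00 fee); balance $42,169.91
Payment period 2: opening $42,169.91; interest $506.03 → $42,675.94; payment $4,741.77; balance $37,934.17
Payment period 3: opening $37,934.17; interest $455.21 → $38,389.38; payment $4,798.67; balance $33,590.71

$33,590.71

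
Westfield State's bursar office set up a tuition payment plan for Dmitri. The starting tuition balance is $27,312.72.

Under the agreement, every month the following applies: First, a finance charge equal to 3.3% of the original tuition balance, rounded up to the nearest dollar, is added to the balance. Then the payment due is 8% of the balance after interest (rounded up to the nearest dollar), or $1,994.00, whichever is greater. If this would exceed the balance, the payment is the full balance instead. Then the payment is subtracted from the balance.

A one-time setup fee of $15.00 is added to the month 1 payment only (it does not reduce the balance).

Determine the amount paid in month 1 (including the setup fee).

Month 1: opening $27,312.72; interest $902.00 → $28,214.72; payment $2,258.00 (+ $15.00 fee); balance $25,956.72

$2,273.00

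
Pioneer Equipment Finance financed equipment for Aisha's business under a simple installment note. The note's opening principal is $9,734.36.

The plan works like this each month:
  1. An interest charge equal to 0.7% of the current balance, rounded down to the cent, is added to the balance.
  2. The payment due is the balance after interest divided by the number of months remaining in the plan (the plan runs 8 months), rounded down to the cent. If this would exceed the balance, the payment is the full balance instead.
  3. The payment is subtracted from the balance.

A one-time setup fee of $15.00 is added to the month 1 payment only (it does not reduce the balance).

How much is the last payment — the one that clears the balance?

$1,286.62

Month 1: $9,734.36 +$68.14 interest = $9,802.50; pay $1,225.31 (+ $15.00 fee) → $8,577.19
Month 2: $8,577.19 +$60.04 interest = $8,637.23; pay $1,233.89 → $7,403.34
Month 3: $7,403.34 +$51.82 interest = $7,455.16; pay $1,242.52 → $6,212.64
Month 4: $6,212.64 +$43.48 interest = $6,256.12; pay $1,251.22 → $5,004.90
Month 5: $5,004.90 +$35.03 interest = $5,039.93; pay $1,259.98 → $3,779.95
Month 6: $3,779.95 +$26.45 interest = $3,806.40; pay $1,268.80 → $2,537.60
Month 7: $2,537.60 +$17.76 interest = $2,555.36; pay $1,277.68 → $1,277.68
Month 8: $1,277.68 +$8.94 interest = $1,286.62; pay $1,286.62 → $0.00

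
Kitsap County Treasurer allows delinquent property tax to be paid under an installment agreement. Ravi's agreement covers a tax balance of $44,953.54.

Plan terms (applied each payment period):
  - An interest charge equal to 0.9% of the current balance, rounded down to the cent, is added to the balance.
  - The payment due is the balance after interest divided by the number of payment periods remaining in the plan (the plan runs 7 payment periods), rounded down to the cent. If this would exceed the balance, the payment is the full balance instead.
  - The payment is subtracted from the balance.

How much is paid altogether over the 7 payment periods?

Payment period 1: opening $44,953.54; interest $404.58 → $45,358.12; payment $6,479.73; balance $38,878.39
Payment period 2: opening $38,878.39; interest $349.90 → $39,228.29; payment $6,538.04; balance $32,690.25
Payment period 3: opening $32,690.25; interest $294.21 → $32,984.46; payment $6,596.89; balance $26,387.57
Payment period 4: opening $26,387.57; interest $237.48 → $26,625.05; payment $6,656.26; balance $19,968.79
Payment period 5: opening $19,968.79; interest $179.71 → $20,148.50; payment $6,716.16; balance $13,432.34
Payment period 6: opening $13,432.34; interest $120.89 → $13,553.23; payment $6,776.61; balance $6,776.62
Payment period 7: opening $6,776.62; interest $60.98 → $6,837.60; payment $6,837.60; balance $0.00
Total paid: $46,601.29

$46,601.29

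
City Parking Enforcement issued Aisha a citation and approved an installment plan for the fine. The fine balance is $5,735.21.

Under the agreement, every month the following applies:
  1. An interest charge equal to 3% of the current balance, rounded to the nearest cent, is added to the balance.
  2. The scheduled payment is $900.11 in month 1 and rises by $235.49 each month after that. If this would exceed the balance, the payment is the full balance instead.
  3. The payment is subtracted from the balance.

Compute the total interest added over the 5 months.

$563.50

Month 1: $5,735.21 +$172.06 interest = $5,907.27; pay $900.11 → $5,007.16
Month 2: $5,007.16 +$150.21 interest = $5,157.37; pay $1,135.60 → $4,021.77
Month 3: $4,021.77 +$120.65 interest = $4,142.42; pay $1,371.09 → $2,771.33
Month 4: $2,771.33 +$83.14 interest = $2,854.47; pay $1,606.58 → $1,247.89
Month 5: $1,247.89 +$37.44 interest = $1,285.33; pay $1,285.33 → $0.00
Total interest: $172.06 + $150.21 + $120.65 + $83.14 + $37.44 = $563.50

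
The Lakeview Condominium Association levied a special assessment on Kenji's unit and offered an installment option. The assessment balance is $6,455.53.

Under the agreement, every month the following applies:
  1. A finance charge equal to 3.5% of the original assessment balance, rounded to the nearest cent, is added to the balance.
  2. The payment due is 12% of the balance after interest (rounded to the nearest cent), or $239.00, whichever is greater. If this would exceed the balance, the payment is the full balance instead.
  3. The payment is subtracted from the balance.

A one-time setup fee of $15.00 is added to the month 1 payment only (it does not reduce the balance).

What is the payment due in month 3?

Month 1: $6,455.53 +$225.94 interest = $6,681.47; pay $801.78 (+ $15.00 fee) → $5,879.69
Month 2: $5,879.69 +$225.94 interest = $6,105.63; pay $732.68 → $5,372.95
Month 3: $5,372.95 +$225.94 interest = $5,598.89; pay $671.87 → $4,927.02

$671.87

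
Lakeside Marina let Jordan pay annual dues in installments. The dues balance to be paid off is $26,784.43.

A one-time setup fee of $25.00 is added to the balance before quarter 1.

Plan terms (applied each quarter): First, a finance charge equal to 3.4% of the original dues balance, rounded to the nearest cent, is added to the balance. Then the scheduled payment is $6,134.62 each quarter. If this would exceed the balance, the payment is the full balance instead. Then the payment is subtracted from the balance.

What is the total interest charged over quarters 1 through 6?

Quarter 1: opening $26,809.43; interest $910.67 → $27,720.10; payment $6,134.62; balance $21,585.48
Quarter 2: opening $21,585.48; interest $910.67 → $22,496.15; payment $6,134.62; balance $16,361.53
Quarter 3: opening $16,361.53; interest $910.67 → $17,272.20; payment $6,134.62; balance $11,137.58
Quarter 4: opening $11,137.58; interest $910.67 → $12,048.25; payment $6,134.62; balance $5,913.63
Quarter 5: opening $5,913.63; interest $910.67 → $6,824.30; payment $6,134.62; balance $689.68
Quarter 6: opening $689.68; interest $910.67 → $1,600.35; payment $1,600.35; balance $0.00
Total interest: $910.67 + $910.67 + $910.67 + $910.67 + $910.67 + $910.67 = $5,464.02

$5,464.02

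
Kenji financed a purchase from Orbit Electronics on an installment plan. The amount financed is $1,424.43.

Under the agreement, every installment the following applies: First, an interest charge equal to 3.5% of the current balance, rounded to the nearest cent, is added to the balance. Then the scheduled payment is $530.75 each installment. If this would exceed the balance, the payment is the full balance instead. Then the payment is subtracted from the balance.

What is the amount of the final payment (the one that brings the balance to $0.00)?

Installment 1: opening $1,424.43; interest $49.86 → $1,474.29; payment $530.75; balance $943.54
Installment 2: opening $943.54; interest $33.02 → $976.56; payment $530.75; balance $445.81
Installment 3: opening $445.81; interest $15.60 → $461.41; payment $461.41; balance $0.00

$461.41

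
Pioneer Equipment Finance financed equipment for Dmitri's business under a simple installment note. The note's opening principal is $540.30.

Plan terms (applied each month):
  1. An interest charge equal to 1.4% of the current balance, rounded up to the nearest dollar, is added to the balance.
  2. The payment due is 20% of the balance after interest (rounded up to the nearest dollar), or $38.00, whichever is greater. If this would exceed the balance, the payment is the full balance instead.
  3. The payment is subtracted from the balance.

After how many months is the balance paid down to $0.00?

11

Month 1: $540.30 +$8.00 interest = $548.30; pay $110.00 → $438.30
Month 2: $438.30 +$7.00 interest = $445.30; pay $90.00 → $355.30
Month 3: $355.30 +$5.00 interest = $360.30; pay $73.00 → $287.30
Month 4: $287.30 +$5.00 interest = $292.30; pay $59.00 → $233.30
Month 5: $233.30 +$4.00 interest = $237.30; pay $48.00 → $189.30
Month 6: $189.30 +$3.00 interest = $192.30; pay $39.00 → $153.30
Month 7: $153.30 +$3.00 interest = $156.30; pay $38.00 → $118.30
Month 8: $118.30 +$2.00 interest = $120.30; pay $38.00 → $82.30
Month 9: $82.30 +$2.00 interest = $84.30; pay $38.00 → $46.30
Month 10: $46.30 +$1.00 interest = $47.30; pay $38.00 → $9.30
Month 11: $9.30 +$1.00 interest = $10.30; pay $10.30 → $0.00
Balance reaches $0.00 in month 11.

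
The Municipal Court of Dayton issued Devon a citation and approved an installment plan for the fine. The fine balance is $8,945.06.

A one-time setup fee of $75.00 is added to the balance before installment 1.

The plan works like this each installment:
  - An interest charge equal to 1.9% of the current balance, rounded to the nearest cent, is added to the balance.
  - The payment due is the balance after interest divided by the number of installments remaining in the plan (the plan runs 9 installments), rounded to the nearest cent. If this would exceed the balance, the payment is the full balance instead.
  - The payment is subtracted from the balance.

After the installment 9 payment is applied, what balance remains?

Installment 1: $9,020.06 +$171.38 interest = $9,191.44; pay $1,021.27 → $8,170.17
Installment 2: $8,170.17 +$155.23 interest = $8,325.40; pay $1,040.68 → $7,284.72
Installment 3: $7,284.72 +$138.41 interest = $7,423.13; pay $1,060.45 → $6,362.68
Installment 4: $6,362.68 +$120.89 interest = $6,483.57; pay $1,080.60 → $5,402.97
Installment 5: $5,402.97 +$102.66 interest = $5,505.63; pay $1,101.13 → $4,404.50
Installment 6: $4,404.50 +$83.69 interest = $4,488.19; pay $1,122.05 → $3,366.14
Installment 7: $3,366.14 +$63.96 interest = $3,430.10; pay $1,143.37 → $2,286.73
Installment 8: $2,286.73 +$43.45 interest = $2,330.18; pay $1,165.09 → $1,165.09
Installment 9: $1,165.09 +$22.14 interest = $1,187.23; pay $1,187.23 → $0.00

$0.00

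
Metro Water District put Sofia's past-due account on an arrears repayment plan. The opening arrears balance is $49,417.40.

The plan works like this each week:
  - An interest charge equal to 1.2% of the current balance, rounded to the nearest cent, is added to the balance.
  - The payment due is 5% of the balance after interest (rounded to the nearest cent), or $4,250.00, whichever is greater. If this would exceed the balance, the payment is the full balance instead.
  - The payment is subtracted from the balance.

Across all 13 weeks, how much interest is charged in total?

Week 1: opening $49,417.40; interest $593.01 → $50,010.41; payment $4,250.00; balance $45,760.41
Week 2: opening $45,760.41; interest $549.12 → $46,309.53; payment $4,250.00; balance $42,059.53
Week 3: opening $42,059.53; interest $504.71 → $42,564.24; payment $4,250.00; balance $38,314.24
Week 4: opening $38,314.24; interest $459.77 → $38,774.01; payment $4,250.00; balance $34,524.01
Week 5: opening $34,524.01; interest $414.29 → $34,938.30; payment $4,250.00; balance $30,688.30
Week 6: opening $30,688.30; interest $368.26 → $31,056.56; payment $4,250.00; balance $26,806.56
Week 7: opening $26,806.56; interest $321.68 → $27,128.24; payment $4,250.00; balance $22,878.24
Week 8: opening $22,878.24; interest $274.54 → $23,152.78; payment $4,250.00; balance $18,902.78
Week 9: opening $18,902.78; interest $226.83 → $19,129.61; payment $4,250.00; balance $14,879.61
Week 10: opening $14,879.61; interest $178.56 → $15,058.17; payment $4,250.00; balance $10,808.17
Week 11: opening $10,808.17; interest $129.70 → $10,937.87; payment $4,250.00; balance $6,687.87
Week 12: opening $6,687.87; interest $80.25 → $6,768.12; payment $4,250.00; balance $2,518.12
Week 13: opening $2,518.12; interest $30.22 → $2,548.34; payment $2,548.34; balance $0.00
Total interest: $593.01 + $549.12 + $504.71 + $459.77 + $414.29 + $368.26 + $321.68 + $274.54 + $226.83 + $178.56 + $129.70 + $80.25 + $30.22 = $4,130.94

$4,130.94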